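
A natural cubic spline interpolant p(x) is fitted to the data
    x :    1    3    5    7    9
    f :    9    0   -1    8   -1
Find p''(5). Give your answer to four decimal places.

5.3571

Write M_i for p''(x_i). With h_i = 2, 2, 2, 2 and divided differences Δ_i = -9/2, -1/2, 9/2, -9/2, the continuity of p' gives the tridiagonal system
  2·M_0 + 8·M_1 + 2·M_2 = 6(Δ_1 - Δ_0) = 24
  2·M_1 + 8·M_2 + 2·M_3 = 6(Δ_2 - Δ_1) = 30
  2·M_2 + 8·M_3 + 2·M_4 = 6(Δ_3 - Δ_2) = -54
Natural end conditions: M_0 = M_4 = 0.
Solving the tridiagonal system: M_0 = 0, M_1 = 93/56, M_2 = 75/14, M_3 = -453/56, M_4 = 0.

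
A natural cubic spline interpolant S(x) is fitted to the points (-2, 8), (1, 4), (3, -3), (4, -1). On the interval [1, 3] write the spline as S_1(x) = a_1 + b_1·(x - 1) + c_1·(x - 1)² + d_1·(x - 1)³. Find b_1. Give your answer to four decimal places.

-3.9048

Put σ_i = S'' at the i-th knot. Here h = (3, 2, 1) and Δ = (-4/3, -7/2, 2), so the interior equations h_(i-1)·σ_(i-1) + 2(h_(i-1)+h_i)·σ_i + h_i·σ_(i+1) = 6(Δ_i − Δ_(i-1)) read
  3·σ_0 + 10·σ_1 + 2·σ_2 = 6(Δ_1 - Δ_0) = -13
  2·σ_1 + 6·σ_2 + 1·σ_3 = 6(Δ_2 - Δ_1) = 33
Natural end conditions: σ_0 = σ_3 = 0.
Forward elimination and back-substitution give σ_0 = 0, σ_1 = -18/7, σ_2 = 89/14, σ_3 = 0.
On [1, 3], with S_1(x) = a_1 + b_1·(x - 1) + c_1·(x - 1)² + d_1·(x - 1)³: c_1 = σ_1/2 = -9/7, d_1 = (σ_2 - σ_1)/(6h_1) = 125/168, b_1 = Δ_1 - h_1(2σ_1 + σ_2)/6 = -82/21.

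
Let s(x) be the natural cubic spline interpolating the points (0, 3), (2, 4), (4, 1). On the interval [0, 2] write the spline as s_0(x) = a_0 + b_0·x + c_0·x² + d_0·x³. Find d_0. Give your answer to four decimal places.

With M_i denoting the second derivative at x_i, h_i = 2, 2, and Δ_i = (y_(i+1) − y_i)/h_i = 1/2, -3/2:
  2·M_0 + 8·M_1 + 2·M_2 = 6(Δ_1 - Δ_0) = -12
Natural end conditions: M_0 = M_2 = 0.
Forward elimination and back-substitution give M_0 = 0, M_1 = -3/2, M_2 = 0.
On [0, 2], with s_0(x) = a_0 + b_0·x + c_0·x² + d_0·x³: c_0 = M_0/2 = 0, d_0 = (M_1 - M_0)/(6h_0) = -1/8, b_0 = Δ_0 - h_0(2M_0 + M_1)/6 = 1.

-0.1250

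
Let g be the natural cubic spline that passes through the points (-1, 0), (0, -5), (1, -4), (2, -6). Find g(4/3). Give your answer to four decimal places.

Let σ_i = g''(x_i). Step sizes h_i = 1, 1, 1; slopes of the chords Δ_i = (y_(i+1) - y_i)/h_i = -5, 1, -2.
  1·σ_0 + 4·σ_1 + 1·σ_2 = 6(Δ_1 - Δ_0) = 36
  1·σ_1 + 4·σ_2 + 1·σ_3 = 6(Δ_2 - Δ_1) = -18
Natural end conditions: σ_0 = σ_3 = 0.
Forward elimination and back-substitution give σ_0 = 0, σ_1 = 54/5, σ_2 = -36/5, σ_3 = 0.
On [1, 2], g(x) = -4 + 2/5·(x - 1) - 18/5·(x - 1)² + 6/5·(x - 1)³.
With (x - 1) = 1/3: g(4/3) = -38/9.

-4.2222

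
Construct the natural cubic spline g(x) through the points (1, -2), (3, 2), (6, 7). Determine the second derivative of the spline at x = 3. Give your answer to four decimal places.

With σ_i denoting the second derivative at x_i, h_i = 2, 3, and Δ_i = (y_(i+1) − y_i)/h_i = 2, 5/3:
  2·σ_0 + 10·σ_1 + 3·σ_2 = 6(Δ_1 - Δ_0) = -2
Natural end conditions: σ_0 = σ_2 = 0.
Solving the tridiagonal system: σ_0 = 0, σ_1 = -1/5, σ_2 = 0.

-0.2000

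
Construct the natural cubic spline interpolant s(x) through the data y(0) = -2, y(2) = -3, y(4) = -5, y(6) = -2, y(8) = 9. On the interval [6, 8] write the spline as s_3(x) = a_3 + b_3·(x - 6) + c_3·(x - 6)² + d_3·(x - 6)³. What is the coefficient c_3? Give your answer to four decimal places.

Write M_i for s''(x_i). With h_i = 2, 2, 2, 2 and divided differences Δ_i = -1/2, -1, 3/2, 11/2, the continuity of s' gives the tridiagonal system
  2·M_0 + 8·M_1 + 2·M_2 = 6(Δ_1 - Δ_0) = -3
  2·M_1 + 8·M_2 + 2·M_3 = 6(Δ_2 - Δ_1) = 15
  2·M_2 + 8·M_3 + 2·M_4 = 6(Δ_3 - Δ_2) = 24
Natural end conditions: M_0 = M_4 = 0.
Solving: M_0 = 0, M_1 = -81/112, M_2 = 39/28, M_3 = 297/112, M_4 = 0.
On [6, 8], with s_3(x) = a_3 + b_3·(x - 6) + c_3·(x - 6)² + d_3·(x - 6)³: c_3 = M_3/2 = 297/224, d_3 = (M_4 - M_3)/(6h_3) = -99/448, b_3 = Δ_3 - h_3(2M_3 + M_4)/6 = 209/56.

1.3259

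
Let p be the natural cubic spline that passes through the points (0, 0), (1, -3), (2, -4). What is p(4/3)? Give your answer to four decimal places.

-3.5185

Put σ_i = p'' at the i-th knot. Here h = (1, 1) and Δ = (-3, -1), so the interior equations h_(i-1)·σ_(i-1) + 2(h_(i-1)+h_i)·σ_i + h_i·σ_(i+1) = 6(Δ_i − Δ_(i-1)) read
  1·σ_0 + 4·σ_1 + 1·σ_2 = 6(Δ_1 - Δ_0) = 12
Natural end conditions: σ_0 = σ_2 = 0.
Forward elimination and back-substitution give σ_0 = 0, σ_1 = 3, σ_2 = 0.
On [1, 2], p(x) = -3 - 2·(x - 1) + 3/2·(x - 1)² - 1/2·(x - 1)³.
With (x - 1) = 1/3: p(4/3) = -95/27.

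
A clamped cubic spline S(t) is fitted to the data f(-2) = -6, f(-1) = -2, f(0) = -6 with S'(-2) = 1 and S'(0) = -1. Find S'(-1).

Write m_i for S''(x_i). With h_i = 1, 1 and divided differences Δ_i = 4, -4, the continuity of S' gives the tridiagonal system
  1·m_0 + 4·m_1 + 1·m_2 = 6(Δ_1 - Δ_0) = -48
Clamped end conditions give two more equations: 2h_0·m_0 + h_0·m_1 = 6(Δ_0 - S'(-2)) = 18 and h_1·m_1 + 2h_1·m_2 = 6(S'(0) - Δ_1) = 18.
Forward elimination and back-substitution give m_0 = 20, m_1 = -22, m_2 = 20.
On [-1, 0], S'(t) = b_1 + 2c_1·(t + 1) + 3d_1·(t + 1)² with b_1 = Δ_1 - h_1(2m_1 + m_2)/6 = 0, c_1 = m_1/2 = -11, d_1 = (m_2 - m_1)/(6h_1) = 7. So S'(-1) = 0.

0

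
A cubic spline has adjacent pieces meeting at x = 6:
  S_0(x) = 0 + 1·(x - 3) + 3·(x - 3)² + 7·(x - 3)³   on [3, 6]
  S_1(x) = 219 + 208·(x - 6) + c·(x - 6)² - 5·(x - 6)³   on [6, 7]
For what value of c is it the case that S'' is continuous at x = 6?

66

S_0''(x) = 6 + 42·(x - 3), so S_0''(6) = 132. On the right, S_1''(6) = 2c, so c = 66.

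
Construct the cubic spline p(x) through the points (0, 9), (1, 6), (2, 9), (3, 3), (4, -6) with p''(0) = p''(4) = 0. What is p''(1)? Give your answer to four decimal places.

Put M_i = p'' at the i-th knot. Here h = (1, 1, 1, 1) and Δ = (-3, 3, -6, -9), so the interior equations h_(i-1)·M_(i-1) + 2(h_(i-1)+h_i)·M_i + h_i·M_(i+1) = 6(Δ_i − Δ_(i-1)) read
  1·M_0 + 4·M_1 + 1·M_2 = 6(Δ_1 - Δ_0) = 36
  1·M_1 + 4·M_2 + 1·M_3 = 6(Δ_2 - Δ_1) = -54
  1·M_2 + 4·M_3 + 1·M_4 = 6(Δ_3 - Δ_2) = -18
Natural end conditions: M_0 = M_4 = 0.
Hence M_0 = 0, M_1 = 369/28, M_2 = -117/7, M_3 = -9/28, M_4 = 0.

13.1786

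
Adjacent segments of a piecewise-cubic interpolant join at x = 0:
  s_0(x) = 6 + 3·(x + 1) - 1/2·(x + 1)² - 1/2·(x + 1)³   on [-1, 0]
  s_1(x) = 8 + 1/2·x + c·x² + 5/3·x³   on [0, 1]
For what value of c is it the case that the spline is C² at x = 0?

s_0''(x) = -1 - 3·(x + 1), so s_0''(0) = -4. On the right, s_1''(0) = 2c, so c = -2.

-2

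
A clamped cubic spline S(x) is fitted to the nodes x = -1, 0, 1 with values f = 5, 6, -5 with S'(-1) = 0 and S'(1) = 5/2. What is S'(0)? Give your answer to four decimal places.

Put M_i = S'' at the i-th knot. Here h = (1, 1) and Δ = (1, -11), so the interior equations h_(i-1)·M_(i-1) + 2(h_(i-1)+h_i)·M_i + h_i·M_(i+1) = 6(Δ_i − Δ_(i-1)) read
  1·M_0 + 4·M_1 + 1·M_2 = 6(Δ_1 - Δ_0) = -72
Clamped end conditions give two more equations: 2h_0·M_0 + h_0·M_1 = 6(Δ_0 - S'(-1)) = 6 and h_1·M_1 + 2h_1·M_2 = 6(S'(1) - Δ_1) = 81.
Forward elimination and back-substitution give M_0 = 89/4, M_1 = -77/2, M_2 = 239/4.
On [0, 1], S'(x) = b_1 + 2c_1·x + 3d_1·x² with b_1 = Δ_1 - h_1(2M_1 + M_2)/6 = -65/8, c_1 = M_1/2 = -77/4, d_1 = (M_2 - M_1)/(6h_1) = 131/8. So S'(0) = -65/8.

-8.1250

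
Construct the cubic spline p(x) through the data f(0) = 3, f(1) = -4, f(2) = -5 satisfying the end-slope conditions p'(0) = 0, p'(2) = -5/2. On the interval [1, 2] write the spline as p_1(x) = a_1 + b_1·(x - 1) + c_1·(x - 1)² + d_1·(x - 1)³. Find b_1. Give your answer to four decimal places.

-5.3750

Let m_i = p''(x_i). Step sizes h_i = 1, 1; slopes of the chords Δ_i = (y_(i+1) - y_i)/h_i = -7, -1.
  1·m_0 + 4·m_1 + 1·m_2 = 6(Δ_1 - Δ_0) = 36
Clamped end conditions give two more equations: 2h_0·m_0 + h_0·m_1 = 6(Δ_0 - p'(0)) = -42 and h_1·m_1 + 2h_1·m_2 = 6(p'(2) - Δ_1) = -9.
Hence m_0 = -125/4, m_1 = 41/2, m_2 = -59/4.
On [1, 2], with p_1(x) = a_1 + b_1·(x - 1) + c_1·(x - 1)² + d_1·(x - 1)³: c_1 = m_1/2 = 41/4, d_1 = (m_2 - m_1)/(6h_1) = -47/8, b_1 = Δ_1 - h_1(2m_1 + m_2)/6 = -43/8.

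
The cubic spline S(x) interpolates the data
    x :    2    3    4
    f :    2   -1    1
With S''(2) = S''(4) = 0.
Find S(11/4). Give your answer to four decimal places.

-0.6602

With σ_i denoting the second derivative at x_i, h_i = 1, 1, and Δ_i = (y_(i+1) − y_i)/h_i = -3, 2:
  1·σ_0 + 4·σ_1 + 1·σ_2 = 6(Δ_1 - Δ_0) = 30
Natural end conditions: σ_0 = σ_2 = 0.
Solving the tridiagonal system: σ_0 = 0, σ_1 = 15/2, σ_2 = 0.
On [2, 3], S(x) = 2 - 17/4·(x - 2) + 0·(x - 2)² + 5/4·(x - 2)³.
With (x - 2) = 3/4: S(11/4) = -169/256.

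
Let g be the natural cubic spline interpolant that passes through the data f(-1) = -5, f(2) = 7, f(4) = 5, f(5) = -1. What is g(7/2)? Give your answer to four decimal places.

Write m_i for g''(x_i). With h_i = 3, 2, 1 and divided differences Δ_i = 4, -1, -6, the continuity of g' gives the tridiagonal system
  3·m_0 + 10·m_1 + 2·m_2 = 6(Δ_1 - Δ_0) = -30
  2·m_1 + 6·m_2 + 1·m_3 = 6(Δ_2 - Δ_1) = -30
Natural end conditions: m_0 = m_3 = 0.
Solving the tridiagonal system: m_0 = 0, m_1 = -15/7, m_2 = -30/7, m_3 = 0.
On [2, 4], g(t) = 7 + 13/7·(t - 2) - 15/14·(t - 2)² - 5/28·(t - 2)³.
With (t - 2) = 3/2: g(7/2) = 1517/224.

6.7723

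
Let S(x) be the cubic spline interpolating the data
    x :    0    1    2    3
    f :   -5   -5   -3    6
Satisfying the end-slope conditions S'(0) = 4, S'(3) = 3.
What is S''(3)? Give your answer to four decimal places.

-26.2667

Put M_i = S'' at the i-th knot. Here h = (1, 1, 1) and Δ = (0, 2, 9), so the interior equations h_(i-1)·M_(i-1) + 2(h_(i-1)+h_i)·M_i + h_i·M_(i+1) = 6(Δ_i − Δ_(i-1)) read
  1·M_0 + 4·M_1 + 1·M_2 = 6(Δ_1 - Δ_0) = 12
  1·M_1 + 4·M_2 + 1·M_3 = 6(Δ_2 - Δ_1) = 42
Clamped end conditions give two more equations: 2h_0·M_0 + h_0·M_1 = 6(Δ_0 - S'(0)) = -24 and h_2·M_2 + 2h_2·M_3 = 6(S'(3) - Δ_2) = -36.
Hence M_0 = -196/15, M_1 = 32/15, M_2 = 248/15, M_3 = -394/15.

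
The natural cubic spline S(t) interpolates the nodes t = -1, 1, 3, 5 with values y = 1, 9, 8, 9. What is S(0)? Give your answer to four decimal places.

With m_i denoting the second derivative at x_i, h_i = 2, 2, 2, and Δ_i = (y_(i+1) − y_i)/h_i = 4, -1/2, 1/2:
  2·m_0 + 8·m_1 + 2·m_2 = 6(Δ_1 - Δ_0) = -27
  2·m_1 + 8·m_2 + 2·m_3 = 6(Δ_2 - Δ_1) = 6
Natural end conditions: m_0 = m_3 = 0.
Solving the tridiagonal system: m_0 = 0, m_1 = -19/5, m_2 = 17/10, m_3 = 0.
On [-1, 1], S(t) = 1 + 79/15·(t + 1) + 0·(t + 1)² - 19/60·(t + 1)³.
With (t + 1) = 1: S(0) = 119/20.

5.9500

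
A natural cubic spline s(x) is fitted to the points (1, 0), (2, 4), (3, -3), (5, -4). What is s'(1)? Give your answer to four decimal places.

Write m_i for s''(x_i). With h_i = 1, 1, 2 and divided differences Δ_i = 4, -7, -1/2, the continuity of s' gives the tridiagonal system
  1·m_0 + 4·m_1 + 1·m_2 = 6(Δ_1 - Δ_0) = -66
  1·m_1 + 6·m_2 + 2·m_3 = 6(Δ_2 - Δ_1) = 39
Natural end conditions: m_0 = m_3 = 0.
Solving the tridiagonal system: m_0 = 0, m_1 = -435/23, m_2 = 222/23, m_3 = 0.
On [1, 2], s'(x) = b_0 + 2c_0·(x - 1) + 3d_0·(x - 1)² with b_0 = Δ_0 - h_0(2m_0 + m_1)/6 = 329/46, c_0 = m_0/2 = 0, d_0 = (m_1 - m_0)/(6h_0) = -145/46. So s'(1) = 329/46.

7.1522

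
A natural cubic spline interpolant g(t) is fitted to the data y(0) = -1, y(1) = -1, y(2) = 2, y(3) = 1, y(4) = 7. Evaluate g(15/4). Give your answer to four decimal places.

4.9810

With m_i denoting the second derivative at x_i, h_i = 1, 1, 1, 1, and Δ_i = (y_(i+1) − y_i)/h_i = 0, 3, -1, 6:
  1·m_0 + 4·m_1 + 1·m_2 = 6(Δ_1 - Δ_0) = 18
  1·m_1 + 4·m_2 + 1·m_3 = 6(Δ_2 - Δ_1) = -24
  1·m_2 + 4·m_3 + 1·m_4 = 6(Δ_3 - Δ_2) = 42
Natural end conditions: m_0 = m_4 = 0.
Forward elimination and back-substitution give m_0 = 0, m_1 = 51/7, m_2 = -78/7, m_3 = 93/7, m_4 = 0.
On [3, 4], g(t) = 1 + 11/7·(t - 3) + 93/14·(t - 3)² - 31/14·(t - 3)³.
With (t - 3) = 3/4: g(15/4) = 4463/896.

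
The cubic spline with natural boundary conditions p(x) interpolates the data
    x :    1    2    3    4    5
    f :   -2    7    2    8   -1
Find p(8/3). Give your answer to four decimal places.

3.1587

With M_i denoting the second derivative at x_i, h_i = 1, 1, 1, 1, and Δ_i = (y_(i+1) − y_i)/h_i = 9, -5, 6, -9:
  1·M_0 + 4·M_1 + 1·M_2 = 6(Δ_1 - Δ_0) = -84
  1·M_1 + 4·M_2 + 1·M_3 = 6(Δ_2 - Δ_1) = 66
  1·M_2 + 4·M_3 + 1·M_4 = 6(Δ_3 - Δ_2) = -90
Natural end conditions: M_0 = M_4 = 0.
Hence M_0 = 0, M_1 = -807/28, M_2 = 219/7, M_3 = -849/28, M_4 = 0.
On [2, 3], p(x) = 7 - 17/28·(x - 2) - 807/56·(x - 2)² + 561/56·(x - 2)³.
With (x - 2) = 2/3: p(8/3) = 199/63.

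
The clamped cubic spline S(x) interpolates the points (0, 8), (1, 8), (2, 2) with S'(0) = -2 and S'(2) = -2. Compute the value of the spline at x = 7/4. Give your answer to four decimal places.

3.0547

With M_i denoting the second derivative at x_i, h_i = 1, 1, and Δ_i = (y_(i+1) − y_i)/h_i = 0, -6:
  1·M_0 + 4·M_1 + 1·M_2 = 6(Δ_1 - Δ_0) = -36
Clamped end conditions give two more equations: 2h_0·M_0 + h_0·M_1 = 6(Δ_0 - S'(0)) = 12 and h_1·M_1 + 2h_1·M_2 = 6(S'(2) - Δ_1) = 24.
Hence M_0 = 15, M_1 = -18, M_2 = 21.
On [1, 2], S(x) = 8 - 7/2·(x - 1) - 9·(x - 1)² + 13/2·(x - 1)³.
With (x - 1) = 3/4: S(7/4) = 391/128.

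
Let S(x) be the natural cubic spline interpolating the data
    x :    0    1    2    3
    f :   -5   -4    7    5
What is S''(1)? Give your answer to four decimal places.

Put m_i = S'' at the i-th knot. Here h = (1, 1, 1) and Δ = (1, 11, -2), so the interior equations h_(i-1)·m_(i-1) + 2(h_(i-1)+h_i)·m_i + h_i·m_(i+1) = 6(Δ_i − Δ_(i-1)) read
  1·m_0 + 4·m_1 + 1·m_2 = 6(Δ_1 - Δ_0) = 60
  1·m_1 + 4·m_2 + 1·m_3 = 6(Δ_2 - Δ_1) = -78
Natural end conditions: m_0 = m_3 = 0.
Solving: m_0 = 0, m_1 = 106/5, m_2 = -124/5, m_3 = 0.

21.2000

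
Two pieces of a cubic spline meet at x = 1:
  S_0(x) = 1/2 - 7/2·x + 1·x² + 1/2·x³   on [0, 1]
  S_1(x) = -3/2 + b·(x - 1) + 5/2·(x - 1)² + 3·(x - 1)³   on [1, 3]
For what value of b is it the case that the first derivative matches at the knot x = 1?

S_0'(x) = -7/2 + 2·x + 3/2·x², so S_0'(1) = 0. On the right, S_1'(1) = b, so b = 0.

0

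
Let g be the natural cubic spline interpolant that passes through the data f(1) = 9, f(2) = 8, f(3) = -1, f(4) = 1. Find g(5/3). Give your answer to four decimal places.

9.3951

With m_i denoting the second derivative at x_i, h_i = 1, 1, 1, and Δ_i = (y_(i+1) − y_i)/h_i = -1, -9, 2:
  1·m_0 + 4·m_1 + 1·m_2 = 6(Δ_1 - Δ_0) = -48
  1·m_1 + 4·m_2 + 1·m_3 = 6(Δ_2 - Δ_1) = 66
Natural end conditions: m_0 = m_3 = 0.
Hence m_0 = 0, m_1 = -86/5, m_2 = 104/5, m_3 = 0.
On [1, 2], g(x) = 9 + 28/15·(x - 1) + 0·(x - 1)² - 43/15·(x - 1)³.
With (x - 1) = 2/3: g(5/3) = 761/81.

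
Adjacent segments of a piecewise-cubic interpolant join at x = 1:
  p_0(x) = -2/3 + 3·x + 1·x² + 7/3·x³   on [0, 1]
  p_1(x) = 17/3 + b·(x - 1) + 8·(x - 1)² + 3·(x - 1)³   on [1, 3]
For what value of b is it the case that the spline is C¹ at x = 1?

p_0'(x) = 3 + 2·x + 7·x², so p_0'(1) = 12. On the right, p_1'(1) = b, so b = 12.

12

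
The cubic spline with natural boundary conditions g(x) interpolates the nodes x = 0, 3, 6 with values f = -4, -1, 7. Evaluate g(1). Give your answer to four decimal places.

Let σ_i = g''(x_i). Step sizes h_i = 3, 3; slopes of the chords Δ_i = (y_(i+1) - y_i)/h_i = 1, 8/3.
  3·σ_0 + 12·σ_1 + 3·σ_2 = 6(Δ_1 - Δ_0) = 10
Natural end conditions: σ_0 = σ_2 = 0.
Forward elimination and back-substitution give σ_0 = 0, σ_1 = 5/6, σ_2 = 0.
On [0, 3], g(x) = -4 + 7/12·x + 0·x² + 5/108·x³.
With x = 1: g(1) = -91/27.

-3.3704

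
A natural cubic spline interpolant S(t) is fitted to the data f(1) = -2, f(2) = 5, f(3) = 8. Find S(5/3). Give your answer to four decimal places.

Put m_i = S'' at the i-th knot. Here h = (1, 1) and Δ = (7, 3), so the interior equations h_(i-1)·m_(i-1) + 2(h_(i-1)+h_i)·m_i + h_i·m_(i+1) = 6(Δ_i − Δ_(i-1)) read
  1·m_0 + 4·m_1 + 1·m_2 = 6(Δ_1 - Δ_0) = -24
Natural end conditions: m_0 = m_2 = 0.
Solving the tridiagonal system: m_0 = 0, m_1 = -6, m_2 = 0.
On [1, 2], S(t) = -2 + 8·(t - 1) + 0·(t - 1)² - 1·(t - 1)³.
With (t - 1) = 2/3: S(5/3) = 82/27.

3.0370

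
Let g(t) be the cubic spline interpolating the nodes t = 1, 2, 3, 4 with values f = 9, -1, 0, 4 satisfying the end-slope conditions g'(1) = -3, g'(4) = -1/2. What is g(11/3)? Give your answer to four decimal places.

3.4617

With m_i denoting the second derivative at x_i, h_i = 1, 1, 1, and Δ_i = (y_(i+1) − y_i)/h_i = -10, 1, 4:
  1·m_0 + 4·m_1 + 1·m_2 = 6(Δ_1 - Δ_0) = 66
  1·m_1 + 4·m_2 + 1·m_3 = 6(Δ_2 - Δ_1) = 18
Clamped end conditions give two more equations: 2h_0·m_0 + h_0·m_1 = 6(Δ_0 - g'(1)) = -42 and h_2·m_2 + 2h_2·m_3 = 6(g'(4) - Δ_2) = -27.
Forward elimination and back-substitution give m_0 = -497/15, m_1 = 364/15, m_2 = 31/15, m_3 = -218/15.
On [3, 4], g(t) = 0 + 86/15·(t - 3) + 31/30·(t - 3)² - 83/30·(t - 3)³.
With (t - 3) = 2/3: g(11/3) = 1402/405.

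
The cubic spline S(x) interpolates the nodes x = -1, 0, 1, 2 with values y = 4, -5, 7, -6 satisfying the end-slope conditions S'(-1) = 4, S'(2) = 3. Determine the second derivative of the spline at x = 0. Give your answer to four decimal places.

With M_i denoting the second derivative at x_i, h_i = 1, 1, 1, and Δ_i = (y_(i+1) − y_i)/h_i = -9, 12, -13:
  1·M_0 + 4·M_1 + 1·M_2 = 6(Δ_1 - Δ_0) = 126
  1·M_1 + 4·M_2 + 1·M_3 = 6(Δ_2 - Δ_1) = -150
Clamped end conditions give two more equations: 2h_0·M_0 + h_0·M_1 = 6(Δ_0 - S'(-1)) = -78 and h_2·M_2 + 2h_2·M_3 = 6(S'(2) - Δ_2) = 96.
Hence M_0 = -1102/15, M_1 = 1034/15, M_2 = -1144/15, M_3 = 1292/15.

68.9333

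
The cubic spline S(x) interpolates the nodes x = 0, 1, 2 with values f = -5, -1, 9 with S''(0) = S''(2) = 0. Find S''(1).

Write M_i for S''(x_i). With h_i = 1, 1 and divided differences Δ_i = 4, 10, the continuity of S' gives the tridiagonal system
  1·M_0 + 4·M_1 + 1·M_2 = 6(Δ_1 - Δ_0) = 36
Natural end conditions: M_0 = M_2 = 0.
Solving the tridiagonal system: M_0 = 0, M_1 = 9, M_2 = 0.

9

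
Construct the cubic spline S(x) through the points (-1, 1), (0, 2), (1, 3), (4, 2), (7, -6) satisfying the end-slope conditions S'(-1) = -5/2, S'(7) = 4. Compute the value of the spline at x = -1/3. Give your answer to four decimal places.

1.2665

Put M_i = S'' at the i-th knot. Here h = (1, 1, 3, 3) and Δ = (1, 1, -1/3, -8/3), so the interior equations h_(i-1)·M_(i-1) + 2(h_(i-1)+h_i)·M_i + h_i·M_(i+1) = 6(Δ_i − Δ_(i-1)) read
  1·M_0 + 4·M_1 + 1·M_2 = 6(Δ_1 - Δ_0) = 0
  1·M_1 + 8·M_2 + 3·M_3 = 6(Δ_2 - Δ_1) = -8
  3·M_2 + 12·M_3 + 3·M_4 = 6(Δ_3 - Δ_2) = -14
Clamped end conditions give two more equations: 2h_0·M_0 + h_0·M_1 = 6(Δ_0 - S'(-1)) = 21 and h_3·M_3 + 2h_3·M_4 = 6(S'(7) - Δ_3) = 40.
Solving the tridiagonal system: M_0 = 1355/112, M_1 = -179/56, M_2 = 11/16, M_3 = -577/168, M_4 = 939/112.
On [-1, 0], S(x) = 1 - 5/2·(x + 1) + 1355/224·(x + 1)² - 571/224·(x + 1)³.
With (x + 1) = 2/3: S(-1/3) = 1915/1512.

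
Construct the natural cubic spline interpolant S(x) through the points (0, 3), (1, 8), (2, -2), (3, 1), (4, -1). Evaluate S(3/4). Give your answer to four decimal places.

8.4023

With m_i denoting the second derivative at x_i, h_i = 1, 1, 1, 1, and Δ_i = (y_(i+1) − y_i)/h_i = 5, -10, 3, -2:
  1·m_0 + 4·m_1 + 1·m_2 = 6(Δ_1 - Δ_0) = -90
  1·m_1 + 4·m_2 + 1·m_3 = 6(Δ_2 - Δ_1) = 78
  1·m_2 + 4·m_3 + 1·m_4 = 6(Δ_3 - Δ_2) = -30
Natural end conditions: m_0 = m_4 = 0.
Forward elimination and back-substitution give m_0 = 0, m_1 = -423/14, m_2 = 216/7, m_3 = -213/14, m_4 = 0.
On [0, 1], S(x) = 3 + 281/28·x + 0·x² - 141/28·x³.
With x = 3/4: S(3/4) = 2151/256.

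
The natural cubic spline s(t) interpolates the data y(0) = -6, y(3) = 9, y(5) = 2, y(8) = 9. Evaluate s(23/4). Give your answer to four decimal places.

1.4326

Write σ_i for s''(x_i). With h_i = 3, 2, 3 and divided differences Δ_i = 5, -7/2, 7/3, the continuity of s' gives the tridiagonal system
  3·σ_0 + 10·σ_1 + 2·σ_2 = 6(Δ_1 - Δ_0) = -51
  2·σ_1 + 10·σ_2 + 3·σ_3 = 6(Δ_2 - Δ_1) = 35
Natural end conditions: σ_0 = σ_3 = 0.
Solving the tridiagonal system: σ_0 = 0, σ_1 = -145/24, σ_2 = 113/24, σ_3 = 0.
On [5, 8], s(t) = 2 - 19/8·(t - 5) + 113/48·(t - 5)² - 113/432·(t - 5)³.
With (t - 5) = 3/4: s(23/4) = 1467/1024.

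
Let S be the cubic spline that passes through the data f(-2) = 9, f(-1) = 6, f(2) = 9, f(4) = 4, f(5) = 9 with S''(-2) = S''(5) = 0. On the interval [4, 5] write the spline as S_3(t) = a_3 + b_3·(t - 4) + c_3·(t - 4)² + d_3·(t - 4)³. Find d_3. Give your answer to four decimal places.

-1.5546

Let m_i = S''(x_i). Step sizes h_i = 1, 3, 2, 1; slopes of the chords Δ_i = (y_(i+1) - y_i)/h_i = -3, 1, -5/2, 5.
  1·m_0 + 8·m_1 + 3·m_2 = 6(Δ_1 - Δ_0) = 24
  3·m_1 + 10·m_2 + 2·m_3 = 6(Δ_2 - Δ_1) = -21
  2·m_2 + 6·m_3 + 1·m_4 = 6(Δ_3 - Δ_2) = 45
Natural end conditions: m_0 = m_4 = 0.
Solving the tridiagonal system: m_0 = 0, m_1 = 996/197, m_2 = -1080/197, m_3 = 3675/394, m_4 = 0.
On [4, 5], with S_3(t) = a_3 + b_3·(t - 4) + c_3·(t - 4)² + d_3·(t - 4)³: c_3 = m_3/2 = 3675/788, d_3 = (m_4 - m_3)/(6h_3) = -1225/788, b_3 = Δ_3 - h_3(2m_3 + m_4)/6 = 745/394.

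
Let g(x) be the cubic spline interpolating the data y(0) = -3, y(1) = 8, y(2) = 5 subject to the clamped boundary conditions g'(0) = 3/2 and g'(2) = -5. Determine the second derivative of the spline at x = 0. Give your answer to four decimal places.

Write M_i for g''(x_i). With h_i = 1, 1 and divided differences Δ_i = 11, -3, the continuity of g' gives the tridiagonal system
  1·M_0 + 4·M_1 + 1·M_2 = 6(Δ_1 - Δ_0) = -84
Clamped end conditions give two more equations: 2h_0·M_0 + h_0·M_1 = 6(Δ_0 - g'(0)) = 57 and h_1·M_1 + 2h_1·M_2 = 6(g'(2) - Δ_1) = -12.
Solving: M_0 = 185/4, M_1 = -71/2, M_2 = 47/4.

46.2500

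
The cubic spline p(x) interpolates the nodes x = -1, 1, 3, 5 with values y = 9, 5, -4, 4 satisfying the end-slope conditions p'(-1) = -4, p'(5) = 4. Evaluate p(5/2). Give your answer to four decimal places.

-2.8250

Write m_i for p''(x_i). With h_i = 2, 2, 2 and divided differences Δ_i = -2, -9/2, 4, the continuity of p' gives the tridiagonal system
  2·m_0 + 8·m_1 + 2·m_2 = 6(Δ_1 - Δ_0) = -15
  2·m_1 + 8·m_2 + 2·m_3 = 6(Δ_2 - Δ_1) = 51
Clamped end conditions give two more equations: 2h_0·m_0 + h_0·m_1 = 6(Δ_0 - p'(-1)) = 12 and h_2·m_2 + 2h_2·m_3 = 6(p'(5) - Δ_2) = 0.
Solving the tridiagonal system: m_0 = 173/30, m_1 = -83/15, m_2 = 133/15, m_3 = -133/30.
On [1, 3], p(x) = 5 - 113/30·(x - 1) - 83/30·(x - 1)² + 6/5·(x - 1)³.
With (x - 1) = 3/2: p(5/2) = -113/40.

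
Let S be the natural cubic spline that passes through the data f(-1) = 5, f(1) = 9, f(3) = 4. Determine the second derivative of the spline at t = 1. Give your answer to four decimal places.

-3.3750

Let σ_i = S''(x_i). Step sizes h_i = 2, 2; slopes of the chords Δ_i = (y_(i+1) - y_i)/h_i = 2, -5/2.
  2·σ_0 + 8·σ_1 + 2·σ_2 = 6(Δ_1 - Δ_0) = -27
Natural end conditions: σ_0 = σ_2 = 0.
Solving the tridiagonal system: σ_0 = 0, σ_1 = -27/8, σ_2 = 0.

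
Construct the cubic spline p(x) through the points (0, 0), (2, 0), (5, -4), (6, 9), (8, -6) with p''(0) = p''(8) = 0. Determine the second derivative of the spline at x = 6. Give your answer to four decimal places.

-23.1178

Put m_i = p'' at the i-th knot. Here h = (2, 3, 1, 2) and Δ = (0, -4/3, 13, -15/2), so the interior equations h_(i-1)·m_(i-1) + 2(h_(i-1)+h_i)·m_i + h_i·m_(i+1) = 6(Δ_i − Δ_(i-1)) read
  2·m_0 + 10·m_1 + 3·m_2 = 6(Δ_1 - Δ_0) = -8
  3·m_1 + 8·m_2 + 1·m_3 = 6(Δ_2 - Δ_1) = 86
  1·m_2 + 6·m_3 + 2·m_4 = 6(Δ_3 - Δ_2) = -123
Natural end conditions: m_0 = m_4 = 0.
Hence m_0 = 0, m_1 = -2293/416, m_2 = 3267/208, m_3 = -9617/416, m_4 = 0.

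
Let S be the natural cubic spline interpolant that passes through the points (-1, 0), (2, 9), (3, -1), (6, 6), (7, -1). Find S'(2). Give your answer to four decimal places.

-8.6898

Put M_i = S'' at the i-th knot. Here h = (3, 1, 3, 1) and Δ = (3, -10, 7/3, -7), so the interior equations h_(i-1)·M_(i-1) + 2(h_(i-1)+h_i)·M_i + h_i·M_(i+1) = 6(Δ_i − Δ_(i-1)) read
  3·M_0 + 8·M_1 + 1·M_2 = 6(Δ_1 - Δ_0) = -78
  1·M_1 + 8·M_2 + 3·M_3 = 6(Δ_2 - Δ_1) = 74
  3·M_2 + 8·M_3 + 1·M_4 = 6(Δ_3 - Δ_2) = -56
Natural end conditions: M_0 = M_4 = 0.
Forward elimination and back-substitution give M_0 = 0, M_1 = -2525/216, M_2 = 419/27, M_3 = -923/72, M_4 = 0.
On [2, 3], S'(t) = b_1 + 2c_1·(t - 2) + 3d_1·(t - 2)² with b_1 = Δ_1 - h_1(2M_1 + M_2)/6 = -1877/216, c_1 = M_1/2 = -2525/432, d_1 = (M_2 - M_1)/(6h_1) = 653/144. So S'(2) = -1877/216.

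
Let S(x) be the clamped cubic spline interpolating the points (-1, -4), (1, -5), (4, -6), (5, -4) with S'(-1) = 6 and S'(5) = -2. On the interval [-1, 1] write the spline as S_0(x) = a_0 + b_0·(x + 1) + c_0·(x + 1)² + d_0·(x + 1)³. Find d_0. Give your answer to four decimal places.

Let M_i = S''(x_i). Step sizes h_i = 2, 3, 1; slopes of the chords Δ_i = (y_(i+1) - y_i)/h_i = -1/2, -1/3, 2.
  2·M_0 + 10·M_1 + 3·M_2 = 6(Δ_1 - Δ_0) = 1
  3·M_1 + 8·M_2 + 1·M_3 = 6(Δ_2 - Δ_1) = 14
Clamped end conditions give two more equations: 2h_0·M_0 + h_0·M_1 = 6(Δ_0 - S'(-1)) = -39 and h_2·M_2 + 2h_2·M_3 = 6(S'(5) - Δ_2) = -24.
Solving the tridiagonal system: M_0 = -811/78, M_1 = 101/78, M_2 = 115/39, M_3 = -1051/78.
On [-1, 1], with S_0(x) = a_0 + b_0·(x + 1) + c_0·(x + 1)² + d_0·(x + 1)³: c_0 = M_0/2 = -811/156, d_0 = (M_1 - M_0)/(6h_0) = 38/39, b_0 = Δ_0 - h_0(2M_0 + M_1)/6 = 6.

0.9744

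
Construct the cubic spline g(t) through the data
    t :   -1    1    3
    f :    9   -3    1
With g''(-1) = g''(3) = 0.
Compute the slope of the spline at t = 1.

-2

With M_i denoting the second derivative at x_i, h_i = 2, 2, and Δ_i = (y_(i+1) − y_i)/h_i = -6, 2:
  2·M_0 + 8·M_1 + 2·M_2 = 6(Δ_1 - Δ_0) = 48
Natural end conditions: M_0 = M_2 = 0.
Solving: M_0 = 0, M_1 = 6, M_2 = 0.
On [1, 3], g'(t) = b_1 + 2c_1·(t - 1) + 3d_1·(t - 1)² with b_1 = Δ_1 - h_1(2M_1 + M_2)/6 = -2, c_1 = M_1/2 = 3, d_1 = (M_2 - M_1)/(6h_1) = -1/2. So g'(1) = -2.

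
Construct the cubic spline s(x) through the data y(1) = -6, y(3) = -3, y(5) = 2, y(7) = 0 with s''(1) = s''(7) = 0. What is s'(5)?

1

Write M_i for s''(x_i). With h_i = 2, 2, 2 and divided differences Δ_i = 3/2, 5/2, -1, the continuity of s' gives the tridiagonal system
  2·M_0 + 8·M_1 + 2·M_2 = 6(Δ_1 - Δ_0) = 6
  2·M_1 + 8·M_2 + 2·M_3 = 6(Δ_2 - Δ_1) = -21
Natural end conditions: M_0 = M_3 = 0.
Solving the tridiagonal system: M_0 = 0, M_1 = 3/2, M_2 = -3, M_3 = 0.
On [5, 7], s'(x) = b_2 + 2c_2·(x - 5) + 3d_2·(x - 5)² with b_2 = Δ_2 - h_2(2M_2 + M_3)/6 = 1, c_2 = M_2/2 = -3/2, d_2 = (M_3 - M_2)/(6h_2) = 1/4. So s'(5) = 1.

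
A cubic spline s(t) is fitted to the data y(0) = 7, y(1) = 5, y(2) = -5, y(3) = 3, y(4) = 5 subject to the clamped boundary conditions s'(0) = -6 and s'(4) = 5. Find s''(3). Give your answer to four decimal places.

-24.3571

Put σ_i = s'' at the i-th knot. Here h = (1, 1, 1, 1) and Δ = (-2, -10, 8, 2), so the interior equations h_(i-1)·σ_(i-1) + 2(h_(i-1)+h_i)·σ_i + h_i·σ_(i+1) = 6(Δ_i − Δ_(i-1)) read
  1·σ_0 + 4·σ_1 + 1·σ_2 = 6(Δ_1 - Δ_0) = -48
  1·σ_1 + 4·σ_2 + 1·σ_3 = 6(Δ_2 - Δ_1) = 108
  1·σ_2 + 4·σ_3 + 1·σ_4 = 6(Δ_3 - Δ_2) = -36
Clamped end conditions give two more equations: 2h_0·σ_0 + h_0·σ_1 = 6(Δ_0 - s'(0)) = 24 and h_3·σ_3 + 2h_3·σ_4 = 6(s'(4) - Δ_3) = 18.
Hence σ_0 = 737/28, σ_1 = -401/14, σ_2 = 161/4, σ_3 = -341/14, σ_4 = 593/28.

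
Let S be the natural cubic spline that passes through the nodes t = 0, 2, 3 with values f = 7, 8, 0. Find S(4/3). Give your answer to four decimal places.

Let M_i = S''(x_i). Step sizes h_i = 2, 1; slopes of the chords Δ_i = (y_(i+1) - y_i)/h_i = 1/2, -8.
  2·M_0 + 6·M_1 + 1·M_2 = 6(Δ_1 - Δ_0) = -51
Natural end conditions: M_0 = M_2 = 0.
Solving: M_0 = 0, M_1 = -17/2, M_2 = 0.
On [0, 2], S(t) = 7 + 10/3·t + 0·t² - 17/24·t³.
With t = 4/3: S(4/3) = 791/81.

9.7654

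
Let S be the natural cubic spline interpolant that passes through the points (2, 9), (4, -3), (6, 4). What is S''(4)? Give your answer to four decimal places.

7.1250

Let m_i = S''(x_i). Step sizes h_i = 2, 2; slopes of the chords Δ_i = (y_(i+1) - y_i)/h_i = -6, 7/2.
  2·m_0 + 8·m_1 + 2·m_2 = 6(Δ_1 - Δ_0) = 57
Natural end conditions: m_0 = m_2 = 0.
Solving the tridiagonal system: m_0 = 0, m_1 = 57/8, m_2 = 0.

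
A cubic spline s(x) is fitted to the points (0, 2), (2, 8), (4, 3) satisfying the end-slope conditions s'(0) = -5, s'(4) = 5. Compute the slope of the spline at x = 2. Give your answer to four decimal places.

Let M_i = s''(x_i). Step sizes h_i = 2, 2; slopes of the chords Δ_i = (y_(i+1) - y_i)/h_i = 3, -5/2.
  2·M_0 + 8·M_1 + 2·M_2 = 6(Δ_1 - Δ_0) = -33
Clamped end conditions give two more equations: 2h_0·M_0 + h_0·M_1 = 6(Δ_0 - s'(0)) = 48 and h_1·M_1 + 2h_1·M_2 = 6(s'(4) - Δ_1) = 45.
Hence M_0 = 149/8, M_1 = -53/4, M_2 = 143/8.
On [2, 4], s'(x) = b_1 + 2c_1·(x - 2) + 3d_1·(x - 2)² with b_1 = Δ_1 - h_1(2M_1 + M_2)/6 = 3/8, c_1 = M_1/2 = -53/8, d_1 = (M_2 - M_1)/(6h_1) = 83/32. So s'(2) = 3/8.

0.3750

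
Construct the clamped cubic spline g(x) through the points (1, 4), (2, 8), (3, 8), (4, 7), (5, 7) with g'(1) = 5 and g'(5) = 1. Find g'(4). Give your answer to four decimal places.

-0.7321

With M_i denoting the second derivative at x_i, h_i = 1, 1, 1, 1, and Δ_i = (y_(i+1) − y_i)/h_i = 4, 0, -1, 0:
  1·M_0 + 4·M_1 + 1·M_2 = 6(Δ_1 - Δ_0) = -24
  1·M_1 + 4·M_2 + 1·M_3 = 6(Δ_2 - Δ_1) = -6
  1·M_2 + 4·M_3 + 1·M_4 = 6(Δ_3 - Δ_2) = 6
Clamped end conditions give two more equations: 2h_0·M_0 + h_0·M_1 = 6(Δ_0 - g'(1)) = -6 and h_3·M_3 + 2h_3·M_4 = 6(g'(5) - Δ_3) = 6.
Hence M_0 = -1/28, M_1 = -83/14, M_2 = -1/4, M_3 = 13/14, M_4 = 71/28.
On [4, 5], g'(x) = b_3 + 2c_3·(x - 4) + 3d_3·(x - 4)² with b_3 = Δ_3 - h_3(2M_3 + M_4)/6 = -41/56, c_3 = M_3/2 = 13/28, d_3 = (M_4 - M_3)/(6h_3) = 15/56. So g'(4) = -41/56.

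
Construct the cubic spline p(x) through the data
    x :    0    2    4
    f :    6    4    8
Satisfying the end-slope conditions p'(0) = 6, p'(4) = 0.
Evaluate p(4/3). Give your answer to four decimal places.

5.6296

Put M_i = p'' at the i-th knot. Here h = (2, 2) and Δ = (-1, 2), so the interior equations h_(i-1)·M_(i-1) + 2(h_(i-1)+h_i)·M_i + h_i·M_(i+1) = 6(Δ_i − Δ_(i-1)) read
  2·M_0 + 8·M_1 + 2·M_2 = 6(Δ_1 - Δ_0) = 18
Clamped end conditions give two more equations: 2h_0·M_0 + h_0·M_1 = 6(Δ_0 - p'(0)) = -42 and h_1·M_1 + 2h_1·M_2 = 6(p'(4) - Δ_1) = -12.
Solving: M_0 = -57/4, M_1 = 15/2, M_2 = -27/4.
On [0, 2], p(x) = 6 + 6·x - 57/8·x² + 29/16·x³.
With x = 4/3: p(4/3) = 152/27.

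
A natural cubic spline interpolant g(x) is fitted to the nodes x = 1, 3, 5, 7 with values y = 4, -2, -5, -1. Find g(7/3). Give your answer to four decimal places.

Let M_i = g''(x_i). Step sizes h_i = 2, 2, 2; slopes of the chords Δ_i = (y_(i+1) - y_i)/h_i = -3, -3/2, 2.
  2·M_0 + 8·M_1 + 2·M_2 = 6(Δ_1 - Δ_0) = 9
  2·M_1 + 8·M_2 + 2·M_3 = 6(Δ_2 - Δ_1) = 21
Natural end conditions: M_0 = M_3 = 0.
Solving the tridiagonal system: M_0 = 0, M_1 = 1/2, M_2 = 5/2, M_3 = 0.
On [1, 3], g(x) = 4 - 19/6·(x - 1) + 0·(x - 1)² + 1/24·(x - 1)³.
With (x - 1) = 4/3: g(7/3) = -10/81.

-0.1235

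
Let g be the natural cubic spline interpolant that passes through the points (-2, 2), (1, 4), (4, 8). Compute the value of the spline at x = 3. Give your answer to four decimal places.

6.5185

With M_i denoting the second derivative at x_i, h_i = 3, 3, and Δ_i = (y_(i+1) − y_i)/h_i = 2/3, 4/3:
  3·M_0 + 12·M_1 + 3·M_2 = 6(Δ_1 - Δ_0) = 4
Natural end conditions: M_0 = M_2 = 0.
Hence M_0 = 0, M_1 = 1/3, M_2 = 0.
On [1, 4], g(x) = 4 + 1·(x - 1) + 1/6·(x - 1)² - 1/54·(x - 1)³.
With (x - 1) = 2: g(3) = 176/27.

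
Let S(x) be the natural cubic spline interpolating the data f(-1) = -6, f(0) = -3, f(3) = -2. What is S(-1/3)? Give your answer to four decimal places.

-3.8765

Write m_i for S''(x_i). With h_i = 1, 3 and divided differences Δ_i = 3, 1/3, the continuity of S' gives the tridiagonal system
  1·m_0 + 8·m_1 + 3·m_2 = 6(Δ_1 - Δ_0) = -16
Natural end conditions: m_0 = m_2 = 0.
Forward elimination and back-substitution give m_0 = 0, m_1 = -2, m_2 = 0.
On [-1, 0], S(x) = -6 + 10/3·(x + 1) + 0·(x + 1)² - 1/3·(x + 1)³.
With (x + 1) = 2/3: S(-1/3) = -314/81.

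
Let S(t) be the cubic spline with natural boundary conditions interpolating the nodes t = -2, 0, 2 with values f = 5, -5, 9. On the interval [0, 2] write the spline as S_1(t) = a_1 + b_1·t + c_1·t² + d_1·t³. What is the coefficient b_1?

Write σ_i for S''(x_i). With h_i = 2, 2 and divided differences Δ_i = -5, 7, the continuity of S' gives the tridiagonal system
  2·σ_0 + 8·σ_1 + 2·σ_2 = 6(Δ_1 - Δ_0) = 72
Natural end conditions: σ_0 = σ_2 = 0.
Solving the tridiagonal system: σ_0 = 0, σ_1 = 9, σ_2 = 0.
On [0, 2], with S_1(t) = a_1 + b_1·t + c_1·t² + d_1·t³: c_1 = σ_1/2 = 9/2, d_1 = (σ_2 - σ_1)/(6h_1) = -3/4, b_1 = Δ_1 - h_1(2σ_1 + σ_2)/6 = 1.

1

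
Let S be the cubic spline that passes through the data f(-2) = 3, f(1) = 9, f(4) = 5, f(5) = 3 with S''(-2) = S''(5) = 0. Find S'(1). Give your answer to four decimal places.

With M_i denoting the second derivative at x_i, h_i = 3, 3, 1, and Δ_i = (y_(i+1) − y_i)/h_i = 2, -4/3, -2:
  3·M_0 + 12·M_1 + 3·M_2 = 6(Δ_1 - Δ_0) = -20
  3·M_1 + 8·M_2 + 1·M_3 = 6(Δ_2 - Δ_1) = -4
Natural end conditions: M_0 = M_3 = 0.
Hence M_0 = 0, M_1 = -148/87, M_2 = 4/29, M_3 = 0.
On [1, 4], S'(t) = b_1 + 2c_1·(t - 1) + 3d_1·(t - 1)² with b_1 = Δ_1 - h_1(2M_1 + M_2)/6 = 26/87, c_1 = M_1/2 = -74/87, d_1 = (M_2 - M_1)/(6h_1) = 80/783. So S'(1) = 26/87.

0.2989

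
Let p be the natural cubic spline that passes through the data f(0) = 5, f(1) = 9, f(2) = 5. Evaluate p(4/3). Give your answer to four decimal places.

Put m_i = p'' at the i-th knot. Here h = (1, 1) and Δ = (4, -4), so the interior equations h_(i-1)·m_(i-1) + 2(h_(i-1)+h_i)·m_i + h_i·m_(i+1) = 6(Δ_i − Δ_(i-1)) read
  1·m_0 + 4·m_1 + 1·m_2 = 6(Δ_1 - Δ_0) = -48
Natural end conditions: m_0 = m_2 = 0.
Solving: m_0 = 0, m_1 = -12, m_2 = 0.
On [1, 2], p(x) = 9 + 0·(x - 1) - 6·(x - 1)² + 2·(x - 1)³.
With (x - 1) = 1/3: p(4/3) = 227/27.

8.4074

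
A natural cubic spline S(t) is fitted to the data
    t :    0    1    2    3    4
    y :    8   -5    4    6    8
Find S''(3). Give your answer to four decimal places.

Let σ_i = S''(x_i). Step sizes h_i = 1, 1, 1, 1; slopes of the chords Δ_i = (y_(i+1) - y_i)/h_i = -13, 9, 2, 2.
  1·σ_0 + 4·σ_1 + 1·σ_2 = 6(Δ_1 - Δ_0) = 132
  1·σ_1 + 4·σ_2 + 1·σ_3 = 6(Δ_2 - Δ_1) = -42
  1·σ_2 + 4·σ_3 + 1·σ_4 = 6(Δ_3 - Δ_2) = 0
Natural end conditions: σ_0 = σ_4 = 0.
Hence σ_0 = 0, σ_1 = 537/14, σ_2 = -150/7, σ_3 = 75/14, σ_4 = 0.

5.3571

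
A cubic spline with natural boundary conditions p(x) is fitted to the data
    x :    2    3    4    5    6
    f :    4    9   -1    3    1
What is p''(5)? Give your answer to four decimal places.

-17.2500

With M_i denoting the second derivative at x_i, h_i = 1, 1, 1, 1, and Δ_i = (y_(i+1) − y_i)/h_i = 5, -10, 4, -2:
  1·M_0 + 4·M_1 + 1·M_2 = 6(Δ_1 - Δ_0) = -90
  1·M_1 + 4·M_2 + 1·M_3 = 6(Δ_2 - Δ_1) = 84
  1·M_2 + 4·M_3 + 1·M_4 = 6(Δ_3 - Δ_2) = -36
Natural end conditions: M_0 = M_4 = 0.
Solving the tridiagonal system: M_0 = 0, M_1 = -123/4, M_2 = 33, M_3 = -69/4, M_4 = 0.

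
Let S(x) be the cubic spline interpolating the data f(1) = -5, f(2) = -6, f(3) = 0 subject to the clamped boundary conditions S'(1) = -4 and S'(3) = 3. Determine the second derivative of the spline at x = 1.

2

Let σ_i = S''(x_i). Step sizes h_i = 1, 1; slopes of the chords Δ_i = (y_(i+1) - y_i)/h_i = -1, 6.
  1·σ_0 + 4·σ_1 + 1·σ_2 = 6(Δ_1 - Δ_0) = 42
Clamped end conditions give two more equations: 2h_0·σ_0 + h_0·σ_1 = 6(Δ_0 - S'(1)) = 18 and h_1·σ_1 + 2h_1·σ_2 = 6(S'(3) - Δ_1) = -18.
Forward elimination and back-substitution give σ_0 = 2, σ_1 = 14, σ_2 = -16.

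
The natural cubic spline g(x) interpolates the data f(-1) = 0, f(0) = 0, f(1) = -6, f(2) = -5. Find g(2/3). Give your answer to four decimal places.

Write σ_i for g''(x_i). With h_i = 1, 1, 1 and divided differences Δ_i = 0, -6, 1, the continuity of g' gives the tridiagonal system
  1·σ_0 + 4·σ_1 + 1·σ_2 = 6(Δ_1 - Δ_0) = -36
  1·σ_1 + 4·σ_2 + 1·σ_3 = 6(Δ_2 - Δ_1) = 42
Natural end conditions: σ_0 = σ_3 = 0.
Solving: σ_0 = 0, σ_1 = -62/5, σ_2 = 68/5, σ_3 = 0.
On [0, 1], g(x) = 0 - 62/15·x - 31/5·x² + 13/3·x³.
With x = 2/3: g(2/3) = -1712/405.

-4.2272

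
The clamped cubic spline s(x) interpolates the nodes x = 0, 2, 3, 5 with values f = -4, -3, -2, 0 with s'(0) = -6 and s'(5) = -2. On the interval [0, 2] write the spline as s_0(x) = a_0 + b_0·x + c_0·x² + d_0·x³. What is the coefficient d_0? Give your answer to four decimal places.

-1.2891

Let σ_i = s''(x_i). Step sizes h_i = 2, 1, 2; slopes of the chords Δ_i = (y_(i+1) - y_i)/h_i = 1/2, 1, 1.
  2·σ_0 + 6·σ_1 + 1·σ_2 = 6(Δ_1 - Δ_0) = 3
  1·σ_1 + 6·σ_2 + 2·σ_3 = 6(Δ_2 - Δ_1) = 0
Clamped end conditions give two more equations: 2h_0·σ_0 + h_0·σ_1 = 6(Δ_0 - s'(0)) = 39 and h_2·σ_2 + 2h_2·σ_3 = 6(s'(5) - Δ_2) = -18.
Forward elimination and back-substitution give σ_0 = 373/32, σ_1 = -61/16, σ_2 = 41/16, σ_3 = -185/32.
On [0, 2], with s_0(x) = a_0 + b_0·x + c_0·x² + d_0·x³: c_0 = σ_0/2 = 373/64, d_0 = (σ_1 - σ_0)/(6h_0) = -165/128, b_0 = Δ_0 - h_0(2σ_0 + σ_1)/6 = -6.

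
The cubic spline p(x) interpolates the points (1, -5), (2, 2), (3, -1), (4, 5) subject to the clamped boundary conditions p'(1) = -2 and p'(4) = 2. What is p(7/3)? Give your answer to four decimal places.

1.6370

Write M_i for p''(x_i). With h_i = 1, 1, 1 and divided differences Δ_i = 7, -3, 6, the continuity of p' gives the tridiagonal system
  1·M_0 + 4·M_1 + 1·M_2 = 6(Δ_1 - Δ_0) = -60
  1·M_1 + 4·M_2 + 1·M_3 = 6(Δ_2 - Δ_1) = 54
Clamped end conditions give two more equations: 2h_0·M_0 + h_0·M_1 = 6(Δ_0 - p'(1)) = 54 and h_2·M_2 + 2h_2·M_3 = 6(p'(4) - Δ_2) = -24.
Solving the tridiagonal system: M_0 = 652/15, M_1 = -494/15, M_2 = 424/15, M_3 = -392/15.
On [2, 3], p(x) = 2 + 49/15·(x - 2) - 247/15·(x - 2)² + 51/5·(x - 2)³.
With (x - 2) = 1/3: p(7/3) = 221/135.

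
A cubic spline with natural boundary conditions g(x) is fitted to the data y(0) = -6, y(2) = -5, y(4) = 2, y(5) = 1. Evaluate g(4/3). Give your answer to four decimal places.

-6.2424

Let M_i = g''(x_i). Step sizes h_i = 2, 2, 1; slopes of the chords Δ_i = (y_(i+1) - y_i)/h_i = 1/2, 7/2, -1.
  2·M_0 + 8·M_1 + 2·M_2 = 6(Δ_1 - Δ_0) = 18
  2·M_1 + 6·M_2 + 1·M_3 = 6(Δ_2 - Δ_1) = -27
Natural end conditions: M_0 = M_3 = 0.
Forward elimination and back-substitution give M_0 = 0, M_1 = 81/22, M_2 = -63/11, M_3 = 0.
On [0, 2], g(x) = -6 - 8/11·x + 0·x² + 27/88·x³.
With x = 4/3: g(4/3) = -206/33.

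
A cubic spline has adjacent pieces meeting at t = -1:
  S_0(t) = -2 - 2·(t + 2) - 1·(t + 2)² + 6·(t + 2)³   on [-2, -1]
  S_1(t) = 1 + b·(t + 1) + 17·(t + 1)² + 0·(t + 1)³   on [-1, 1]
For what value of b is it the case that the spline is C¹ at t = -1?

14

S_0'(t) = -2 - 2·(t + 2) + 18·(t + 2)², so S_0'(-1) = 14. On the right, S_1'(-1) = b, so b = 14.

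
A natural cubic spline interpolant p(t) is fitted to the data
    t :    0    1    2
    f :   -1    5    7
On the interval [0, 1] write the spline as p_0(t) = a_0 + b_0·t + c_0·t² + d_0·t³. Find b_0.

Let M_i = p''(x_i). Step sizes h_i = 1, 1; slopes of the chords Δ_i = (y_(i+1) - y_i)/h_i = 6, 2.
  1·M_0 + 4·M_1 + 1·M_2 = 6(Δ_1 - Δ_0) = -24
Natural end conditions: M_0 = M_2 = 0.
Solving: M_0 = 0, M_1 = -6, M_2 = 0.
On [0, 1], with p_0(t) = a_0 + b_0·t + c_0·t² + d_0·t³: c_0 = M_0/2 = 0, d_0 = (M_1 - M_0)/(6h_0) = -1, b_0 = Δ_0 - h_0(2M_0 + M_1)/6 = 7.

7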